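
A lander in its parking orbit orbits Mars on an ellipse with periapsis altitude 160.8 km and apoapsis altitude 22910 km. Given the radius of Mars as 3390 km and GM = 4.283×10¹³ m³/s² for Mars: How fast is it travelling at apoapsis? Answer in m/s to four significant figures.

r_p = 3390 + 160.8 = 3550.8 km = 3.5508×10⁶ m.
r_a = 3390 + 22910 = 26300 km = 2.6300×10⁷ m.
Semi-major axis a = (r_p + r_a)/2 = 14925 km = 1.493×10⁷ m.
Vis-viva: v² = μ(2/r − 1/a) = 4.283×10¹³ × (7.605×10⁻⁸ − 6.700×10⁻⁸) = 3.874×10⁵ m²/s².
v = 622.4 m/s.

v ≈ 622.4 m/s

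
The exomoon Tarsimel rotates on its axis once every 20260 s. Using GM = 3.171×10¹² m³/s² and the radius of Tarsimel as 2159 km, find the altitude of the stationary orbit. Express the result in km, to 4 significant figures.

A synchronous orbit has period T, so by Kepler's third law a = (μT²/4π²)^(1/3).
μT²/4π² = 3.171×10¹² × (2.026×10⁴)² / 39.48 = 3.297×10¹⁹ m³.
a = 3.207×10⁶ m = 3206.6 km.
Altitude h = a − R = 3206.6 − 2159 = 1047.6 km.

h_sync ≈ 1048 km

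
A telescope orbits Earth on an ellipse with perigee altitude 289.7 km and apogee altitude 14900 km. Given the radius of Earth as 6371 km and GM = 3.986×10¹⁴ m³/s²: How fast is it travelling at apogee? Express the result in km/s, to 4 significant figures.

r_p = 6371 + 289.7 = 6660.7 km = 6.6607×10⁶ m.
r_a = 6371 + 14900 = 21271 km = 2.1271×10⁷ m.
Semi-major axis a = (r_p + r_a)/2 = 13966 km = 1.397×10⁷ m.
Vis-viva: v² = μ(2/r − 1/a) = 3.986×10¹⁴ × (9.402×10⁻⁸ − 7.160×10⁻⁸) = 8.937×10⁶ m²/s².
v = 2990 m/s = 2.990 km/s.

v ≈ 2.990 km/s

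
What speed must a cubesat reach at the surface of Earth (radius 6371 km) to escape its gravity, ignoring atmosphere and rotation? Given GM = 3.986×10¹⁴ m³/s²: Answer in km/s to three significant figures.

v_esc ≈ 11.2 km/s

r = R = 6.371×10⁶ m.
Escape speed v_esc = √(2μ/r) = √(2 × 3.986×10¹⁴ / 6.371×10⁶) = √(1.251×10⁸) = 11190 m/s.
= 11.19 km/s.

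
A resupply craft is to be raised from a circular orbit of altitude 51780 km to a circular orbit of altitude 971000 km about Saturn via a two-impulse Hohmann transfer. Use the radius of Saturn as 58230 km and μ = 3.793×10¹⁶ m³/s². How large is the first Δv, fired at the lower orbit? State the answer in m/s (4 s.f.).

Δv ≈ 6391 m/s

r₁ = 58230 + 51780 = 110010 km = 1.1001×10⁸ m.
r₂ = 58230 + 971000 = 1029200 km = 1.0292×10⁹ m.
Transfer ellipse a_t = (r₁ + r₂)/2 = 5.696×10⁸ m.
At r₁: circular v_c1 = √(μ/r₁) = 18570 m/s; transfer-perikrone v_p = √[μ(2/r₁ − 1/a_t)] = 24960 m/s.
Δv₁ = v_p − v_c1 = 6391 m/s.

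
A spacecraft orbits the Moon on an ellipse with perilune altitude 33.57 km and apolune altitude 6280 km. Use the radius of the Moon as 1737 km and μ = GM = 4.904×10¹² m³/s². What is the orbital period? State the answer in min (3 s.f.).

T ≈ 512 min

r_p = 1737 + 33.57 = 1770.6 km = 1.7706×10⁶ m.
r_a = 1737 + 6280 = 8017.0 km = 8.0170×10⁶ m.
Semi-major axis a = (r_p + r_a)/2 = (1770.6 + 8017.0)/2 = 4893.8 km = 4.894×10⁶ m.
By Kepler's third law T = 2π√(a³/μ) = 2π × 4.889×10³ = 3.072×10⁴ s.
= 511.9 min.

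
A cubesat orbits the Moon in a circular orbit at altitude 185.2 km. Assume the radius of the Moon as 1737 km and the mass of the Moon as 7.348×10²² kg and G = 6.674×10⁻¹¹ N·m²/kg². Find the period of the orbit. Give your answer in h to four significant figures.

T ≈ 2.100 h

μ = GM = 6.674×10⁻¹¹ × 7.348×10²² = 4.904×10¹² m³/s².
r = 1737 + 185.2 = 1922.2 km = 1.9222×10⁶ m.
Kepler's third law: T = 2π√(r³/μ) = 2π√((1.922×10⁶)³ / 4.904×10¹²).
r³/μ = 1.448×10⁶ s², so T = 2π × 1.203×10³ = 7.561×10³ s.
Converting: 7.561×10³ s ÷ 3600 = 2.100 h.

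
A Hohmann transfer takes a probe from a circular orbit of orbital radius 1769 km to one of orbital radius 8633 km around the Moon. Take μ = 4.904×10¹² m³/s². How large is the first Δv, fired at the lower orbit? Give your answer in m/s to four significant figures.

Δv ≈ 480.1 m/s

r₁ = 1769 km = 1.769×10⁶ m.
r₂ = 8633 km = 8.633×10⁶ m.
Transfer ellipse a_t = (r₁ + r₂)/2 = 5.201×10⁶ m.
At r₁: circular v_c1 = √(μ/r₁) = 1665 m/s; transfer-perilune v_p = √[μ(2/r₁ − 1/a_t)] = 2145 m/s.
Δv₁ = v_p − v_c1 = 480.1 m/s.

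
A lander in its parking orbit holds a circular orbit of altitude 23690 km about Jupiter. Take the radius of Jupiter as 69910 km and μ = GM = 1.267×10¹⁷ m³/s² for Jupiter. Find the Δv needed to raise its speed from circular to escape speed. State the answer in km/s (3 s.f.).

r = 69910 + 23690 = 93600 km = 9.3600×10⁷ m.
Circular speed v_c = √(μ/r) = 36790 m/s.
Escape speed v_esc = √(2μ/r) = √2 × v_c = 52030 m/s.
Δv = v_esc − v_c = 15240 m/s = 15.24 km/s.

Δv ≈ 15.2 km/s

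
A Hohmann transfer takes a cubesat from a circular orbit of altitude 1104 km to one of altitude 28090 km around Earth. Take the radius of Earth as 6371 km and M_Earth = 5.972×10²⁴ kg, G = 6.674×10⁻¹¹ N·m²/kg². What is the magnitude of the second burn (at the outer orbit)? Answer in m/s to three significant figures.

Δv ≈ 1370 m/s

μ = GM = 6.674×10⁻¹¹ × 5.972×10²⁴ = 3.986×10¹⁴ m³/s².
r₁ = 6371 + 1104 = 7475.0 km = 7.4750×10⁶ m.
r₂ = 6371 + 28090 = 34461 km = 3.4461×10⁷ m.
Transfer ellipse a_t = (r₁ + r₂)/2 = 2.097×10⁷ m.
At r₁: circular v_c1 = √(μ/r₁) = 7302 m/s; transfer-perigee v_p = √[μ(2/r₁ − 1/a_t)] = 9361 m/s.
At r₂: circular v_c2 = √(μ/r₂) = 3401 m/s; transfer-apogee v_a = √[μ(2/r₂ − 1/a_t)] = 2031 m/s.
Δv₂ = v_c2 − v_a = 1370 m/s.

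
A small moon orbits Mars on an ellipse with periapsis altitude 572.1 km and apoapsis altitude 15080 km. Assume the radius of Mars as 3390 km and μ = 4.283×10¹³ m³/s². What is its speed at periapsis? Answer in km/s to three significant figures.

v ≈ 4.22 km/s

r_p = 3390 + 572.1 = 3962.1 km = 3.9621×10⁶ m.
r_a = 3390 + 15080 = 18470 km = 1.8470×10⁷ m.
Semi-major axis a = (r_p + r_a)/2 = 11216 km = 1.122×10⁷ m.
Vis-viva: v² = μ(2/r − 1/a) = 4.283×10¹³ × (5.048×10⁻⁷ − 8.916×10⁻⁸) = 1.780×10⁷ m²/s².
v = 4219 m/s = 4.219 km/s.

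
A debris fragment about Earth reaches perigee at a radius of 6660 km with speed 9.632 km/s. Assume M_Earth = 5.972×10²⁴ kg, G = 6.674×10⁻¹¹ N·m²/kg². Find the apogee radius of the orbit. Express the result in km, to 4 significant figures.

apogee radius ≈ 22960 km

μ = GM = 6.674×10⁻¹¹ × 5.972×10²⁴ = 3.986×10¹⁴ m³/s².
r_p = 6.660×10⁶ m.
Specific energy ε = v²/2 − μ/r = -1.346×10⁷ J/kg, so a = −μ/(2ε) = 1.481×10⁷ m.
The apsides satisfy r_p + r_a = 2a, so the apogee radius is 2a − r_p = 2.296×10⁷ m = 22956 km.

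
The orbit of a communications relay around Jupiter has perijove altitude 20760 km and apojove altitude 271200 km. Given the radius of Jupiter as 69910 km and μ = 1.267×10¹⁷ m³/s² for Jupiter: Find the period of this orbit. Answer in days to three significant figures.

r_p = 69910 + 20760 = 90670 km = 9.0670×10⁷ m.
r_a = 69910 + 271200 = 341110 km = 3.4111×10⁸ m.
Semi-major axis a = (r_p + r_a)/2 = (90670 + 3.4111×10⁵)/2 = 2.1589×10⁵ km = 2.159×10⁸ m.
By Kepler's third law T = 2π√(a³/μ) = 2π × 8.912×10³ = 5.599×10⁴ s.
= 0.6481 days.

T ≈ 0.648 days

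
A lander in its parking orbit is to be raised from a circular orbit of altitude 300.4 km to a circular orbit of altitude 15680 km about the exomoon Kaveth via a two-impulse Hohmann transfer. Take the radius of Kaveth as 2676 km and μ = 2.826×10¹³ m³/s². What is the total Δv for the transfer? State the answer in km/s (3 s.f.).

r₁ = 2676 + 300.4 = 2976.4 km = 2.9764×10⁶ m.
r₂ = 2676 + 15680 = 18356 km = 1.8356×10⁷ m.
Transfer ellipse a_t = (r₁ + r₂)/2 = 1.067×10⁷ m.
At r₁: circular v_c1 = √(μ/r₁) = 3081 m/s; transfer-periapsis v_p = √[μ(2/r₁ − 1/a_t)] = 4042 m/s.
Δv₁ = v_p − v_c1 = 960.9 m/s.
At r₂: circular v_c2 = √(μ/r₂) = 1241 m/s; transfer-apoapsis v_a = √[μ(2/r₂ − 1/a_t)] = 655.4 m/s.
Δv₂ = v_c2 − v_a = 585.3 m/s.
Total Δv = Δv₁ + Δv₂ = 1546 m/s = 1.546 km/s.

Δv_total ≈ 1.55 km/s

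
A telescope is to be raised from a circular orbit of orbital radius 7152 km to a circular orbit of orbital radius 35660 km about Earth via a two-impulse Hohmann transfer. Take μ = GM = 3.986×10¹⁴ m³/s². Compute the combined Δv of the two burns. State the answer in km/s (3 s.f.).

r₁ = 7152 km = 7.152×10⁶ m.
r₂ = 35660 km = 3.566×10⁷ m.
Transfer ellipse a_t = (r₁ + r₂)/2 = 2.141×10⁷ m.
At r₁: circular v_c1 = √(μ/r₁) = 7465 m/s; transfer-perigee v_p = √[μ(2/r₁ − 1/a_t)] = 9636 m/s.
Δv₁ = v_p − v_c1 = 2170 m/s.
At r₂: circular v_c2 = √(μ/r₂) = 3343 m/s; transfer-apogee v_a = √[μ(2/r₂ − 1/a_t)] = 1933 m/s.
Δv₂ = v_c2 − v_a = 1411 m/s.
Total Δv = Δv₁ + Δv₂ = 3581 m/s = 3.581 km/s.

Δv_total ≈ 3.58 km/s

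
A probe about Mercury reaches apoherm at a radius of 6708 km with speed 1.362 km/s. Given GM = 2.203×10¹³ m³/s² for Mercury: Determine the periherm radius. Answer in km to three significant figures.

periherm radius ≈ 2640 km

r_a = 6.708×10⁶ m.
Specific energy ε = v²/2 − μ/r = -2.357×10⁶ J/kg, so a = −μ/(2ε) = 4.674×10⁶ m.
The apsides satisfy r_p + r_a = 2a, so the periherm radius is 2a − r_a = 2.640×10⁶ m = 2640.1 km.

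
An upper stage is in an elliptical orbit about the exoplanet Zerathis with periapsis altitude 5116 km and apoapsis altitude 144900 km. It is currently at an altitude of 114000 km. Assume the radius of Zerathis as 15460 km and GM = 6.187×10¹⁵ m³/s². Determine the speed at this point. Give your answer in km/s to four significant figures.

r_p = 15460 + 5116 = 20576 km = 2.0576×10⁷ m.
r_a = 15460 + 144900 = 160360 km = 1.6036×10⁸ m.
r = 15460 + 114000 = 1.2946×10⁵ km = 1.295×10⁸ m.
Semi-major axis a = (r_p + r_a)/2 = 90468 km = 9.047×10⁷ m.
Vis-viva: v² = μ(2/r − 1/a) = 6.187×10¹⁵ × (1.545×10⁻⁸ − 1.105×10⁻⁸) = 2.719×10⁷ m²/s².
v = 5215 m/s = 5.215 km/s.

v ≈ 5.215 km/s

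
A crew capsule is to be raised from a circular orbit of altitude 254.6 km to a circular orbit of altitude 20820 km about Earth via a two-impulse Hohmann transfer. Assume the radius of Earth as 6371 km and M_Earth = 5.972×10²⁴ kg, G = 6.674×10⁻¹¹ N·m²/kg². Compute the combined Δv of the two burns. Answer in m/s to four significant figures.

μ = GM = 6.674×10⁻¹¹ × 5.972×10²⁴ = 3.986×10¹⁴ m³/s².
r₁ = 6371 + 254.6 = 6625.6 km = 6.6256×10⁶ m.
r₂ = 6371 + 20820 = 27191 km = 2.7191×10⁷ m.
Transfer ellipse a_t = (r₁ + r₂)/2 = 1.691×10⁷ m.
At r₁: circular v_c1 = √(μ/r₁) = 7756 m/s; transfer-perigee v_p = √[μ(2/r₁ − 1/a_t)] = 9836 m/s.
Δv₁ = v_p − v_c1 = 2080 m/s.
At r₂: circular v_c2 = √(μ/r₂) = 3829 m/s; transfer-apogee v_a = √[μ(2/r₂ − 1/a_t)] = 2397 m/s.
Δv₂ = v_c2 − v_a = 1432 m/s.
Total Δv = Δv₁ + Δv₂ = 3512 m/s.

Δv_total ≈ 3512 m/s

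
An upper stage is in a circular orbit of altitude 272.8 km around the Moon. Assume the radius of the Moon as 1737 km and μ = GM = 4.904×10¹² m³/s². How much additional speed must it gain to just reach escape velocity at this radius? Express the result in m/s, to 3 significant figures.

Δv ≈ 647 m/s

r = 1737 + 272.8 = 2009.8 km = 2.0098×10⁶ m.
Circular speed v_c = √(μ/r) = 1562 m/s.
Escape speed v_esc = √(2μ/r) = √2 × v_c = 2209 m/s.
Δv = v_esc − v_c = 647.0 m/s.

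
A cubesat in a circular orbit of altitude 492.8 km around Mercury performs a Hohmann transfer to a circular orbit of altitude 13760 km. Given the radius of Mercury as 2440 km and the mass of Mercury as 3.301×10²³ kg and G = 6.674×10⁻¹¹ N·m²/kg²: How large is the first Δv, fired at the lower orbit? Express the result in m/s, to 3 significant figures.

μ = GM = 6.674×10⁻¹¹ × 3.301×10²³ = 2.203×10¹³ m³/s².
r₁ = 2440 + 492.8 = 2932.8 km = 2.9328×10⁶ m.
r₂ = 2440 + 13760 = 16200 km = 1.6200×10⁷ m.
Transfer ellipse a_t = (r₁ + r₂)/2 = 9.566×10⁶ m.
At r₁: circular v_c1 = √(μ/r₁) = 2741 m/s; transfer-periherm v_p = √[μ(2/r₁ − 1/a_t)] = 3567 m/s.
Δv₁ = v_p − v_c1 = 825.8 m/s.

Δv ≈ 826 m/s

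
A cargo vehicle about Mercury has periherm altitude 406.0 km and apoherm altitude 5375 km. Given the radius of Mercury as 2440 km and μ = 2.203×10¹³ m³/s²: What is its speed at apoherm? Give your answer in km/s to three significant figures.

v ≈ 1.23 km/s

r_p = 2440 + 406.0 = 2846.0 km = 2.8460×10⁶ m.
r_a = 2440 + 5375 = 7815.0 km = 7.8150×10⁶ m.
Semi-major axis a = (r_p + r_a)/2 = 5330.5 km = 5.330×10⁶ m.
Vis-viva: v² = μ(2/r − 1/a) = 2.203×10¹³ × (2.559×10⁻⁷ − 1.876×10⁻⁷) = 1.505×10⁶ m²/s².
v = 1227 m/s = 1.227 km/s.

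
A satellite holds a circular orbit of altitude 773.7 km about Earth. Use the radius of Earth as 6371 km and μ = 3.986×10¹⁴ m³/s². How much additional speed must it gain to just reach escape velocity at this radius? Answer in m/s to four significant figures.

r = 6371 + 773.7 = 7144.7 km = 7.1447×10⁶ m.
Circular speed v_c = √(μ/r) = 7469 m/s.
Escape speed v_esc = √(2μ/r) = √2 × v_c = 10560 m/s.
Δv = v_esc − v_c = 3094 m/s.

Δv ≈ 3094 m/s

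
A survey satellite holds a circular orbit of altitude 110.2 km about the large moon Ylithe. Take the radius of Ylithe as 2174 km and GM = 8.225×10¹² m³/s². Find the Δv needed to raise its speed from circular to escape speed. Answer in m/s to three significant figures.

r = 2174 + 110.2 = 2284.2 km = 2.2842×10⁶ m.
Circular speed v_c = √(μ/r) = 1898 m/s.
Escape speed v_esc = √(2μ/r) = √2 × v_c = 2684 m/s.
Δv = v_esc − v_c = 786.0 m/s.

Δv ≈ 786 m/s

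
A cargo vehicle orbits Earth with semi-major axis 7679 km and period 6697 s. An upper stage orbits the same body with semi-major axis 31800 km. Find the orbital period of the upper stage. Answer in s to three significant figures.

T₂ ≈ 56400 s

Kepler's third law: T² ∝ a³, so T₂ = T₁ (a₂/a₁)^(3/2).
a₂/a₁ = 4.141, (a₂/a₁)^(3/2) = 8.427.
T₂ = 6697 × 8.427 = 56440 s.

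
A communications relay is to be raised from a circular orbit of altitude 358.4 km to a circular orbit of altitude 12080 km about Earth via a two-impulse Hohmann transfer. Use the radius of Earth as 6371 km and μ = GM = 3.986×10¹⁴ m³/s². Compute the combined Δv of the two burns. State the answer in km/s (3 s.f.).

Δv_total ≈ 2.87 km/s

r₁ = 6371 + 358.4 = 6729.4 km = 6.7294×10⁶ m.
r₂ = 6371 + 12080 = 18451 km = 1.8451×10⁷ m.
Transfer ellipse a_t = (r₁ + r₂)/2 = 1.259×10⁷ m.
At r₁: circular v_c1 = √(μ/r₁) = 7696 m/s; transfer-perigee v_p = √[μ(2/r₁ − 1/a_t)] = 9317 m/s.
Δv₁ = v_p − v_c1 = 1621 m/s.
At r₂: circular v_c2 = √(μ/r₂) = 4648 m/s; transfer-apogee v_a = √[μ(2/r₂ − 1/a_t)] = 3398 m/s.
Δv₂ = v_c2 − v_a = 1250 m/s.
Total Δv = Δv₁ + Δv₂ = 2871 m/s = 2.871 km/s.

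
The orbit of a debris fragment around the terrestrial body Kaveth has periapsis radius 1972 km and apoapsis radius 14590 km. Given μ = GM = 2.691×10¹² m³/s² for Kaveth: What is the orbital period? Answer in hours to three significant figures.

T ≈ 25.4 hours

Semi-major axis a = (r_p + r_a)/2 = (1972.0 + 14590)/2 = 8281.0 km = 8.281×10⁶ m.
By Kepler's third law T = 2π√(a³/μ) = 2π × 1.453×10⁴ = 9.127×10⁴ s.
= 25.35 hours.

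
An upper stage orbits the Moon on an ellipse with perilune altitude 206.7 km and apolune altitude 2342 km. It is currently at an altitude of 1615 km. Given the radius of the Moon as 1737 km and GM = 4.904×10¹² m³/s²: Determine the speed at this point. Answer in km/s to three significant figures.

v ≈ 1.14 km/s

r_p = 1737 + 206.7 = 1943.7 km = 1.9437×10⁶ m.
r_a = 1737 + 2342 = 4079.0 km = 4.0790×10⁶ m.
r = 1737 + 1615 = 3352.0 km = 3.352×10⁶ m.
Semi-major axis a = (r_p + r_a)/2 = 3011.3 km = 3.011×10⁶ m.
Vis-viva: v² = μ(2/r − 1/a) = 4.904×10¹² × (5.967×10⁻⁷ − 3.321×10⁻⁷) = 1.298×10⁶ m²/s².
v = 1139 m/s = 1.139 km/s.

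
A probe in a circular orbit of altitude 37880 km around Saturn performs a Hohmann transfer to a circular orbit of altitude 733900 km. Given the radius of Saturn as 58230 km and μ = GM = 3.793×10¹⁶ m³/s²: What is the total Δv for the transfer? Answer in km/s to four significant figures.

Δv_total ≈ 10.37 km/s

r₁ = 58230 + 37880 = 96110 km = 9.6110×10⁷ m.
r₂ = 58230 + 733900 = 792130 km = 7.9213×10⁸ m.
Transfer ellipse a_t = (r₁ + r₂)/2 = 4.441×10⁸ m.
At r₁: circular v_c1 = √(μ/r₁) = 19870 m/s; transfer-perikrone v_p = √[μ(2/r₁ − 1/a_t)] = 26530 m/s.
Δv₁ = v_p − v_c1 = 6665 m/s.
At r₂: circular v_c2 = √(μ/r₂) = 6920 m/s; transfer-apokrone v_a = √[μ(2/r₂ − 1/a_t)] = 3219 m/s.
Δv₂ = v_c2 − v_a = 3701 m/s.
Total Δv = Δv₁ + Δv₂ = 10370 m/s = 10.37 km/s.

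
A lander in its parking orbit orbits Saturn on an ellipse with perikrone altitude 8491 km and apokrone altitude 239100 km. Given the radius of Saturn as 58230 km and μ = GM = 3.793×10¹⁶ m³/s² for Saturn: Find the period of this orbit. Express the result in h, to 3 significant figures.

r_p = 58230 + 8491 = 66721 km = 6.6721×10⁷ m.
r_a = 58230 + 239100 = 297330 km = 2.9733×10⁸ m.
Semi-major axis a = (r_p + r_a)/2 = (66721 + 2.9733×10⁵)/2 = 1.8203×10⁵ km = 1.820×10⁸ m.
By Kepler's third law T = 2π√(a³/μ) = 2π × 1.261×10⁴ = 7.923×10⁴ s.
= 22.01 h.

T ≈ 22.0 h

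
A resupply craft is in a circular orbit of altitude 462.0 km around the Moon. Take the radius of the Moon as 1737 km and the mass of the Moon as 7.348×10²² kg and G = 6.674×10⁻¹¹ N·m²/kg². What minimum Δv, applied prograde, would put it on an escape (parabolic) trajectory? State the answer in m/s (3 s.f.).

μ = GM = 6.674×10⁻¹¹ × 7.348×10²² = 4.904×10¹² m³/s².
r = 1737 + 462.0 = 2199.0 km = 2.1990×10⁶ m.
Circular speed v_c = √(μ/r) = 1493 m/s.
Escape speed v_esc = √(2μ/r) = √2 × v_c = 2112 m/s.
Δv = v_esc − v_c = 618.6 m/s.

Δv ≈ 619 m/s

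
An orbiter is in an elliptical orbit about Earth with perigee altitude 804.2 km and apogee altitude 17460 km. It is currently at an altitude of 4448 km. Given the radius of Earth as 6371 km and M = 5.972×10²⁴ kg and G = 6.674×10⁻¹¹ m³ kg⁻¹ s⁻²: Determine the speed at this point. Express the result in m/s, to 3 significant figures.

v ≈ 6930 m/s

μ = GM = 6.674×10⁻¹¹ × 5.972×10²⁴ = 3.986×10¹⁴ m³/s².
r_p = 6371 + 804.2 = 7175.2 km = 7.1752×10⁶ m.
r_a = 6371 + 17460 = 23831 km = 2.3831×10⁷ m.
r = 6371 + 4448 = 10819 km = 1.082×10⁷ m.
Semi-major axis a = (r_p + r_a)/2 = 15503 km = 1.550×10⁷ m.
Vis-viva: v² = μ(2/r − 1/a) = 3.986×10¹⁴ × (1.849×10⁻⁷ − 6.450×10⁻⁸) = 4.797×10⁷ m²/s².
v = 6926 m/s.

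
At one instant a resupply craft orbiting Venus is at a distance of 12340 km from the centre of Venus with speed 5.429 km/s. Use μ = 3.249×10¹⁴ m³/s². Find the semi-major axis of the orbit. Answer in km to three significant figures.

a ≈ 14000 km

r = 1.234×10⁷ m.
Specific orbital energy ε = v²/2 − μ/r = (5429)²/2 − 3.249×10¹⁴/1.234×10⁷ = -1.159×10⁷ J/kg.
Since ε = −μ/(2a), a = −μ/(2ε) = 1.401×10⁷ m = 14014 km.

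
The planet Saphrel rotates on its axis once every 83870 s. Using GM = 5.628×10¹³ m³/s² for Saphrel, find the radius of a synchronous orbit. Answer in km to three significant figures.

A synchronous orbit has period T, so by Kepler's third law a = (μT²/4π²)^(1/3).
μT²/4π² = 5.628×10¹³ × (8.387×10⁴)² / 39.48 = 1.003×10²² m³.
a = 2.156×10⁷ m = 21564 km.

r_sync ≈ 21600 km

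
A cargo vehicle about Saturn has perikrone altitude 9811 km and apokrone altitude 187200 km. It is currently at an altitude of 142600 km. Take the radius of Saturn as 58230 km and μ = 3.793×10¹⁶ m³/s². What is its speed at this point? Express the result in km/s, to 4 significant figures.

r_p = 58230 + 9811 = 68041 km = 6.8041×10⁷ m.
r_a = 58230 + 187200 = 245430 km = 2.4543×10⁸ m.
r = 58230 + 142600 = 2.0083×10⁵ km = 2.008×10⁸ m.
Semi-major axis a = (r_p + r_a)/2 = 1.5674×10⁵ km = 1.567×10⁸ m.
Vis-viva: v² = μ(2/r − 1/a) = 3.793×10¹⁶ × (9.959×10⁻⁹ − 6.380×10⁻⁹) = 1.357×10⁸ m²/s².
v = 11650 m/s = 11.65 km/s.

v ≈ 11.65 km/s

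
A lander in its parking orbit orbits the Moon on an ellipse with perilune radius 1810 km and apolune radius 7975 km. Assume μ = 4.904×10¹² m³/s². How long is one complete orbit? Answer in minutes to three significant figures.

T ≈ 512 minutes

Semi-major axis a = (r_p + r_a)/2 = (1810.0 + 7975.0)/2 = 4892.5 km = 4.892×10⁶ m.
By Kepler's third law T = 2π√(a³/μ) = 2π × 4.887×10³ = 3.070×10⁴ s.
= 511.7 minutes.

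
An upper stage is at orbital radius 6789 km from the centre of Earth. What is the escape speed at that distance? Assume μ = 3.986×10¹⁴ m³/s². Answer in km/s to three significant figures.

v_esc ≈ 10.8 km/s

r = 6789 km = 6.789×10⁶ m.
Escape speed v_esc = √(2μ/r) = √(2 × 3.986×10¹⁴ / 6.789×10⁶) = √(1.174×10⁸) = 10840 m/s.
= 10.84 km/s.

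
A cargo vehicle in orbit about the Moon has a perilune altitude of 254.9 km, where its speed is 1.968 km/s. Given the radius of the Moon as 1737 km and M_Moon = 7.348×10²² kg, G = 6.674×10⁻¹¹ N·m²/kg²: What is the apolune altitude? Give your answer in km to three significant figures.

apolune altitude ≈ 5600 km

μ = GM = 6.674×10⁻¹¹ × 7.348×10²² = 4.904×10¹² m³/s².
r_p = 1737 + 254.9 = 1991.9 km = 1.992×10⁶ m.
Specific energy ε = v²/2 − μ/r = -5.255×10⁵ J/kg, so a = −μ/(2ε) = 4.666×10⁶ m.
The apsides satisfy r_p + r_a = 2a, so the apolune radius is 2a − r_p = 7.341×10⁶ m = 7340.5 km.
Apolune altitude = 7340.5 − 1737 = 5603.5 km.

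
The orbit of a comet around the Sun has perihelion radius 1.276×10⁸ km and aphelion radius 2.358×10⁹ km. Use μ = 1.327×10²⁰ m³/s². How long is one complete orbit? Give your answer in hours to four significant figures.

Semi-major axis a = (r_p + r_a)/2 = (1.2760×10⁸ + 2.3580×10⁹)/2 = 1.2428×10⁹ km = 1.243×10¹² m.
By Kepler's third law T = 2π√(a³/μ) = 2π × 1.203×10⁸ = 7.557×10⁸ s.
= 2.099×10⁵ hours.

T ≈ 209900 hours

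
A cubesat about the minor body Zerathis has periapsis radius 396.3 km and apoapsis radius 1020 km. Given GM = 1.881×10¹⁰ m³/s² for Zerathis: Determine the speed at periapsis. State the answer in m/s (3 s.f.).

Semi-major axis a = (r_p + r_a)/2 = 708.15 km = 7.082×10⁵ m.
Vis-viva: v² = μ(2/r − 1/a) = 1.881×10¹⁰ × (5.047×10⁻⁶ − 1.412×10⁻⁶) = 6.837×10⁴ m²/s².
v = 261.5 m/s.

v ≈ 261 m/s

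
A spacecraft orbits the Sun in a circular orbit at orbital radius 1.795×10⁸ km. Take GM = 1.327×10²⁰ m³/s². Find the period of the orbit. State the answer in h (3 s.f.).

T ≈ 11500 h

r = 1.795×10⁸ km = 1.795×10¹¹ m.
Kepler's third law: T = 2π√(r³/μ) = 2π√((1.795×10¹¹)³ / 1.327×10²⁰).
r³/μ = 4.358×10¹³ s², so T = 2π × 6.602×10⁶ = 4.148×10⁷ s.
Converting: 4.148×10⁷ s ÷ 3600 = 11520 h.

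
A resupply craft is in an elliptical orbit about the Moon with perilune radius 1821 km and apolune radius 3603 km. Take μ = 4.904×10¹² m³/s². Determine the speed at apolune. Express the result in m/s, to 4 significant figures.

v ≈ 956.0 m/s

Semi-major axis a = (r_p + r_a)/2 = 2712.0 km = 2.712×10⁶ m.
Vis-viva: v² = μ(2/r − 1/a) = 4.904×10¹² × (5.551×10⁻⁷ − 3.687×10⁻⁷) = 9.139×10⁵ m²/s².
v = 956.0 m/s.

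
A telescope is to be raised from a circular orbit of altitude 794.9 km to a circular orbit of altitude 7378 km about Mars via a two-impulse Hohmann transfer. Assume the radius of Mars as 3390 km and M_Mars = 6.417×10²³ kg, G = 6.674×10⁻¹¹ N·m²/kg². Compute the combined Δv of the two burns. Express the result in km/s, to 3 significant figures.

Δv_total ≈ 1.14 km/s

μ = GM = 6.674×10⁻¹¹ × 6.417×10²³ = 4.283×10¹³ m³/s².
r₁ = 3390 + 794.9 = 4184.9 km = 4.1849×10⁶ m.
r₂ = 3390 + 7378 = 10768 km = 1.0768×10⁷ m.
Transfer ellipse a_t = (r₁ + r₂)/2 = 7.476×10⁶ m.
At r₁: circular v_c1 = √(μ/r₁) = 3199 m/s; transfer-periapsis v_p = √[μ(2/r₁ − 1/a_t)] = 3839 m/s.
Δv₁ = v_p − v_c1 = 640.1 m/s.
At r₂: circular v_c2 = √(μ/r₂) = 1994 m/s; transfer-apoapsis v_a = √[μ(2/r₂ − 1/a_t)] = 1492 m/s.
Δv₂ = v_c2 − v_a = 502.2 m/s.
Total Δv = Δv₁ + Δv₂ = 1142 m/s = 1.142 km/s.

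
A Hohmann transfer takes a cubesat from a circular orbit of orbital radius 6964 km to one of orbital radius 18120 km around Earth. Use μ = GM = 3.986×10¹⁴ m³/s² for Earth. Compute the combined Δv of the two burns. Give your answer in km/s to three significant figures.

r₁ = 6964 km = 6.964×10⁶ m.
r₂ = 18120 km = 1.812×10⁷ m.
Transfer ellipse a_t = (r₁ + r₂)/2 = 1.254×10⁷ m.
At r₁: circular v_c1 = √(μ/r₁) = 7566 m/s; transfer-perigee v_p = √[μ(2/r₁ − 1/a_t)] = 9094 m/s.
Δv₁ = v_p − v_c1 = 1528 m/s.
At r₂: circular v_c2 = √(μ/r₂) = 4690 m/s; transfer-apogee v_a = √[μ(2/r₂ − 1/a_t)] = 3495 m/s.
Δv₂ = v_c2 − v_a = 1195 m/s.
Total Δv = Δv₁ + Δv₂ = 2723 m/s = 2.723 km/s.

Δv_total ≈ 2.72 km/s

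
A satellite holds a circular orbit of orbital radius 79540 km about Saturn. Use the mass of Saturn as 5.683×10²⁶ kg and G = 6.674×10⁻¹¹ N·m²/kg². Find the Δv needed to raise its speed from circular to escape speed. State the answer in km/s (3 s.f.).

μ = GM = 6.674×10⁻¹¹ × 5.683×10²⁶ = 3.793×10¹⁶ m³/s².
r = 79540 km = 7.954×10⁷ m.
Circular speed v_c = √(μ/r) = 21840 m/s.
Escape speed v_esc = √(2μ/r) = √2 × v_c = 30880 m/s.
Δv = v_esc − v_c = 9045 m/s = 9.045 km/s.

Δv ≈ 9.05 km/s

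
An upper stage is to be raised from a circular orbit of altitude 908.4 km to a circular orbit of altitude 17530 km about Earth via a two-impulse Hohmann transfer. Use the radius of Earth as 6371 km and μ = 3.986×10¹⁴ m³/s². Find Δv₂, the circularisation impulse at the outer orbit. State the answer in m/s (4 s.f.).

r₁ = 6371 + 908.4 = 7279.4 km = 7.2794×10⁶ m.
r₂ = 6371 + 17530 = 23901 km = 2.3901×10⁷ m.
Transfer ellipse a_t = (r₁ + r₂)/2 = 1.559×10⁷ m.
At r₁: circular v_c1 = √(μ/r₁) = 7400 m/s; transfer-perigee v_p = √[μ(2/r₁ − 1/a_t)] = 9162 m/s.
At r₂: circular v_c2 = √(μ/r₂) = 4084 m/s; transfer-apogee v_a = √[μ(2/r₂ − 1/a_t)] = 2791 m/s.
Δv₂ = v_c2 − v_a = 1293 m/s.

Δv ≈ 1293 m/s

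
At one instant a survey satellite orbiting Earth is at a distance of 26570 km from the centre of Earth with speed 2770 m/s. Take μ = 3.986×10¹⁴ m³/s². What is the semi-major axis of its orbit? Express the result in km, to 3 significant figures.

a ≈ 17800 km

r = 2.657×10⁷ m.
Specific orbital energy ε = v²/2 − μ/r = (2770)²/2 − 3.986×10¹⁴/2.657×10⁷ = -1.117×10⁷ J/kg.
Since ε = −μ/(2a), a = −μ/(2ε) = 1.785×10⁷ m = 17850 km.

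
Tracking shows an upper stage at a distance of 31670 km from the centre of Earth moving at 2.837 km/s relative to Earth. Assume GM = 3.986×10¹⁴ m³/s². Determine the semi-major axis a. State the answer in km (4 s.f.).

a ≈ 23280 km

r = 3.167×10⁷ m.
Specific orbital energy ε = v²/2 − μ/r = (2837)²/2 − 3.986×10¹⁴/3.167×10⁷ = -8.562×10⁶ J/kg.
Since ε = −μ/(2a), a = −μ/(2ε) = 2.328×10⁷ m = 23278 km.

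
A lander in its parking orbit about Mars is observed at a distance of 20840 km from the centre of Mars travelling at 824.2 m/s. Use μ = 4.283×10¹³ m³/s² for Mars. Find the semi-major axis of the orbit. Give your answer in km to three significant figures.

r = 2.084×10⁷ m.
Specific orbital energy ε = v²/2 − μ/r = (824.2)²/2 − 4.283×10¹³/2.084×10⁷ = -1.716×10⁶ J/kg.
Since ε = −μ/(2a), a = −μ/(2ε) = 1.248×10⁷ m = 12483 km.

a ≈ 12500 km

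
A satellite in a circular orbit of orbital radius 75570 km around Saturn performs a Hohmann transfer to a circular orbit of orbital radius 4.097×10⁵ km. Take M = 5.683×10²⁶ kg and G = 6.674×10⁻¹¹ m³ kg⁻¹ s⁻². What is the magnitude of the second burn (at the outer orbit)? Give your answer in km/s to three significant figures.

Δv ≈ 4.25 km/s

μ = GM = 6.674×10⁻¹¹ × 5.683×10²⁶ = 3.793×10¹⁶ m³/s².
r₁ = 75570 km = 7.557×10⁷ m.
r₂ = 4.097×10⁵ km = 4.097×10⁸ m.
Transfer ellipse a_t = (r₁ + r₂)/2 = 2.426×10⁸ m.
At r₁: circular v_c1 = √(μ/r₁) = 22400 m/s; transfer-perikrone v_p = √[μ(2/r₁ − 1/a_t)] = 29110 m/s.
At r₂: circular v_c2 = √(μ/r₂) = 9622 m/s; transfer-apokrone v_a = √[μ(2/r₂ − 1/a_t)] = 5370 m/s.
Δv₂ = v_c2 − v_a = 4252 m/s.
= 4.252 km/s.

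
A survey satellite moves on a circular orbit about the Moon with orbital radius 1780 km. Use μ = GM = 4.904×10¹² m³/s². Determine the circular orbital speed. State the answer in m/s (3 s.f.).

r = 1780 km = 1.780×10⁶ m.
For a circular orbit v = √(μ/r) = √(4.904×10¹² / 1.780×10⁶) = √(2.755×10⁶) = 1660 m/s.

v ≈ 1660 m/s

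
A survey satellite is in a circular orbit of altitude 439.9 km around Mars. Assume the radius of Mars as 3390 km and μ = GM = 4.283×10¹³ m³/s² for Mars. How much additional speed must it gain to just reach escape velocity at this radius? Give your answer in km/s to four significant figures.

Δv ≈ 1.385 km/s

r = 3390 + 439.9 = 3829.9 km = 3.8299×10⁶ m.
Circular speed v_c = √(μ/r) = 3344 m/s.
Escape speed v_esc = √(2μ/r) = √2 × v_c = 4729 m/s.
Δv = v_esc − v_c = 1385 m/s = 1.385 km/s.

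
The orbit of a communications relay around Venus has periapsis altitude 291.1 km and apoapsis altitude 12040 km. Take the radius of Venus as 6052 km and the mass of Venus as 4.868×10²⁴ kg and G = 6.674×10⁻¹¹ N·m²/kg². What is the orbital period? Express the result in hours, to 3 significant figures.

μ = GM = 6.674×10⁻¹¹ × 4.868×10²⁴ = 3.249×10¹⁴ m³/s².
r_p = 6052 + 291.1 = 6343.1 km = 6.3431×10⁶ m.
r_a = 6052 + 12040 = 18092 km = 1.8092×10⁷ m.
Semi-major axis a = (r_p + r_a)/2 = (6343.1 + 18092)/2 = 12218 km = 1.222×10⁷ m.
By Kepler's third law T = 2π√(a³/μ) = 2π × 2.369×10³ = 1.489×10⁴ s.
= 4.135 hours.

T ≈ 4.14 hours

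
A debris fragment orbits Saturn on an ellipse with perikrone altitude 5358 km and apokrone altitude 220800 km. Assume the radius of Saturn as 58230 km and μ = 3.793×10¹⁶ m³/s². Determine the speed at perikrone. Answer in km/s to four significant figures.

r_p = 58230 + 5358 = 63588 km = 6.3588×10⁷ m.
r_a = 58230 + 220800 = 279030 km = 2.7903×10⁸ m.
Semi-major axis a = (r_p + r_a)/2 = 1.7131×10⁵ km = 1.713×10⁸ m.
Vis-viva: v² = μ(2/r − 1/a) = 3.793×10¹⁶ × (3.145×10⁻⁸ − 5.837×10⁻⁹) = 9.716×10⁸ m²/s².
v = 31170 m/s = 31.17 km/s.

v ≈ 31.17 km/s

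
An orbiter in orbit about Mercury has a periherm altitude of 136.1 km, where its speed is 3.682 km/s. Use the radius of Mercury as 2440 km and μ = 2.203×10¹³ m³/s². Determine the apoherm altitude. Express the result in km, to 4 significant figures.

apoherm altitude ≈ 7408 km

r_p = 2440 + 136.1 = 2576.1 km = 2.576×10⁶ m.
Specific energy ε = v²/2 − μ/r = -1.773×10⁶ J/kg, so a = −μ/(2ε) = 6.212×10⁶ m.
The apsides satisfy r_p + r_a = 2a, so the apoherm radius is 2a − r_p = 9.848×10⁶ m = 9848.3 km.
Apoherm altitude = 9848.3 − 2440 = 7408.3 km.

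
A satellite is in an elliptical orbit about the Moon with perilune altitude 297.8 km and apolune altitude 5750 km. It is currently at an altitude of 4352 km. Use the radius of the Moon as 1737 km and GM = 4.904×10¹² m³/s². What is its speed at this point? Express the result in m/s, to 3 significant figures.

v ≈ 762 m/s

r_p = 1737 + 297.8 = 2034.8 km = 2.0348×10⁶ m.
r_a = 1737 + 5750 = 7487.0 km = 7.4870×10⁶ m.
r = 1737 + 4352 = 6089.0 km = 6.089×10⁶ m.
Semi-major axis a = (r_p + r_a)/2 = 4760.9 km = 4.761×10⁶ m.
Vis-viva: v² = μ(2/r − 1/a) = 4.904×10¹² × (3.285×10⁻⁷ − 2.100×10⁻⁷) = 5.807×10⁵ m²/s².
v = 762.0 m/s.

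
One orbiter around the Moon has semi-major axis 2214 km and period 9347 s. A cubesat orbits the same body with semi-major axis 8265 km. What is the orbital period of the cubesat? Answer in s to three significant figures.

Kepler's third law: T² ∝ a³, so T₂ = T₁ (a₂/a₁)^(3/2).
a₂/a₁ = 3.733, (a₂/a₁)^(3/2) = 7.213.
T₂ = 9347 × 7.213 = 67420 s.

T₂ ≈ 67400 s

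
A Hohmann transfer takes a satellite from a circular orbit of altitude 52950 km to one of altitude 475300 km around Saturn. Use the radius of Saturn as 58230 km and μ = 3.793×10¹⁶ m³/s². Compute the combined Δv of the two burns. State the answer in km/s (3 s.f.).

Δv_total ≈ 8.77 km/s

r₁ = 58230 + 52950 = 111180 km = 1.1118×10⁸ m.
r₂ = 58230 + 475300 = 533530 km = 5.3353×10⁸ m.
Transfer ellipse a_t = (r₁ + r₂)/2 = 3.224×10⁸ m.
At r₁: circular v_c1 = √(μ/r₁) = 18470 m/s; transfer-perikrone v_p = √[μ(2/r₁ − 1/a_t)] = 23760 m/s.
Δv₁ = v_p − v_c1 = 5292 m/s.
At r₂: circular v_c2 = √(μ/r₂) = 8432 m/s; transfer-apokrone v_a = √[μ(2/r₂ − 1/a_t)] = 4952 m/s.
Δv₂ = v_c2 − v_a = 3480 m/s.
Total Δv = Δv₁ + Δv₂ = 8772 m/s = 8.772 km/s.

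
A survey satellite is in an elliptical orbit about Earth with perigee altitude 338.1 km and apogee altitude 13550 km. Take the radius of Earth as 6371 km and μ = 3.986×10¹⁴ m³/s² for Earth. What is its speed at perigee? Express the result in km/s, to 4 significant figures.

r_p = 6371 + 338.1 = 6709.1 km = 6.7091×10⁶ m.
r_a = 6371 + 13550 = 19921 km = 1.9921×10⁷ m.
Semi-major axis a = (r_p + r_a)/2 = 13315 km = 1.332×10⁷ m.
Vis-viva: v² = μ(2/r − 1/a) = 3.986×10¹⁴ × (2.981×10⁻⁷ − 7.510×10⁻⁸) = 8.889×10⁷ m²/s².
v = 9428 m/s = 9.428 km/s.

v ≈ 9.428 km/s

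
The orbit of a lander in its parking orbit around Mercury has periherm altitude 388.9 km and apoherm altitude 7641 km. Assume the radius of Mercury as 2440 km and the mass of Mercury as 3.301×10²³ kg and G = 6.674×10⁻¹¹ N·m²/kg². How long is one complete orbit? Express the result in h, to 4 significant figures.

T ≈ 6.098 h

μ = GM = 6.674×10⁻¹¹ × 3.301×10²³ = 2.203×10¹³ m³/s².
r_p = 2440 + 388.9 = 2828.9 km = 2.8289×10⁶ m.
r_a = 2440 + 7641 = 10081 km = 1.0081×10⁷ m.
Semi-major axis a = (r_p + r_a)/2 = (2828.9 + 10081)/2 = 6454.9 km = 6.455×10⁶ m.
By Kepler's third law T = 2π√(a³/μ) = 2π × 3.494×10³ = 2.195×10⁴ s.
= 6.098 h.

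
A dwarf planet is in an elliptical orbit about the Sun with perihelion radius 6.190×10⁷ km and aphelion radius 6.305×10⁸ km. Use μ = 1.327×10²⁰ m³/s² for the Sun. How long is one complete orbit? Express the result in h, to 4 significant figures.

T ≈ 30860 h

Semi-major axis a = (r_p + r_a)/2 = (6.1900×10⁷ + 6.3050×10⁸)/2 = 3.4620×10⁸ km = 3.462×10¹¹ m.
By Kepler's third law T = 2π√(a³/μ) = 2π × 1.768×10⁷ = 1.111×10⁸ s.
= 30860 h.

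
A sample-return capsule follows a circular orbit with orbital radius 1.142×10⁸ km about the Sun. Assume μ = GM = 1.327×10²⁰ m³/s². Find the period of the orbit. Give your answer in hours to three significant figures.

T ≈ 5850 hours

r = 1.142×10⁸ km = 1.142×10¹¹ m.
Kepler's third law: T = 2π√(r³/μ) = 2π√((1.142×10¹¹)³ / 1.327×10²⁰).
r³/μ = 1.122×10¹³ s², so T = 2π × 3.350×10⁶ = 2.105×10⁷ s.
Converting: 2.105×10⁷ s ÷ 3600 = 5847 hours.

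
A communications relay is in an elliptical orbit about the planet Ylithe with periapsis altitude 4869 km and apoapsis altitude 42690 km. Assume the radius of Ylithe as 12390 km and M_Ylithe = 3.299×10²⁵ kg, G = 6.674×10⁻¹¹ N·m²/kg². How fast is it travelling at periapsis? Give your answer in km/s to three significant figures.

μ = GM = 6.674×10⁻¹¹ × 3.299×10²⁵ = 2.202×10¹⁵ m³/s².
r_p = 12390 + 4869 = 17259 km = 1.7259×10⁷ m.
r_a = 12390 + 42690 = 55080 km = 5.5080×10⁷ m.
Semi-major axis a = (r_p + r_a)/2 = 36170 km = 3.617×10⁷ m.
Vis-viva: v² = μ(2/r − 1/a) = 2.202×10¹⁵ × (1.159×10⁻⁷ − 2.765×10⁻⁸) = 1.943×10⁸ m²/s².
v = 13940 m/s = 13.94 km/s.

v ≈ 13.9 km/s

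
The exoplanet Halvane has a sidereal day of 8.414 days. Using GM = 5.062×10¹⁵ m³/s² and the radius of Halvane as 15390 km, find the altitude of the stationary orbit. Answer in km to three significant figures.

h_sync ≈ 3.92×10⁵ km

T = 8.414 days = 7.270×10⁵ s.
A synchronous orbit has period T, so by Kepler's third law a = (μT²/4π²)^(1/3).
μT²/4π² = 5.062×10¹⁵ × (7.270×10⁵)² / 39.48 = 6.776×10²⁵ m³.
a = 4.077×10⁸ m = 4.0769×10⁵ km.
Altitude h = a − R = 4.0769×10⁵ − 15390 = 3.9230×10⁵ km.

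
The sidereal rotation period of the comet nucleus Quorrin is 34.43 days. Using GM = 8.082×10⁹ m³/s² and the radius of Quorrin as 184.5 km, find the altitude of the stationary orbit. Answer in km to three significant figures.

T = 34.43 days = 2.975×10⁶ s.
A synchronous orbit has period T, so by Kepler's third law a = (μT²/4π²)^(1/3).
μT²/4π² = 8.082×10⁹ × (2.975×10⁶)² / 39.48 = 1.812×10²¹ m³.
a = 1.219×10⁷ m = 12190 km.
Altitude h = a − R = 12190 − 184.5 = 12006 km.

h_sync ≈ 12000 km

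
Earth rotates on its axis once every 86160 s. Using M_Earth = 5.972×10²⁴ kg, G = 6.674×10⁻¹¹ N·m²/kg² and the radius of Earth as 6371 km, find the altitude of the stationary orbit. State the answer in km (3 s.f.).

μ = GM = 6.674×10⁻¹¹ × 5.972×10²⁴ = 3.986×10¹⁴ m³/s².
A synchronous orbit has period T, so by Kepler's third law a = (μT²/4π²)^(1/3).
μT²/4π² = 3.986×10¹⁴ × (8.616×10⁴)² / 39.48 = 7.495×10²² m³.
a = 4.216×10⁷ m = 42162 km.
Altitude h = a − R = 42162 − 6371 = 35791 km.

h_sync ≈ 35800 km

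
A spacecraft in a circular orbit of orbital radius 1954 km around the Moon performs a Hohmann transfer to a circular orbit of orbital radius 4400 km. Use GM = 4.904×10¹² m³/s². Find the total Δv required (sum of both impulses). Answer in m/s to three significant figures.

Δv_total ≈ 508 m/s

r₁ = 1954 km = 1.954×10⁶ m.
r₂ = 4400 km = 4.400×10⁶ m.
Transfer ellipse a_t = (r₁ + r₂)/2 = 3.177×10⁶ m.
At r₁: circular v_c1 = √(μ/r₁) = 1584 m/s; transfer-perilune v_p = √[μ(2/r₁ − 1/a_t)] = 1864 m/s.
Δv₁ = v_p − v_c1 = 280.2 m/s.
At r₂: circular v_c2 = √(μ/r₂) = 1056 m/s; transfer-apolune v_a = √[μ(2/r₂ − 1/a_t)] = 827.9 m/s.
Δv₂ = v_c2 − v_a = 227.8 m/s.
Total Δv = Δv₁ + Δv₂ = 507.9 m/s.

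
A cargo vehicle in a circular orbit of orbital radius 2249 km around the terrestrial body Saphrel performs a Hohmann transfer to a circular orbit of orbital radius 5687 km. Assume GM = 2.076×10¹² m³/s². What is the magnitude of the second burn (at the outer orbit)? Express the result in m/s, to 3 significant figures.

r₁ = 2249 km = 2.249×10⁶ m.
r₂ = 5687 km = 5.687×10⁶ m.
Transfer ellipse a_t = (r₁ + r₂)/2 = 3.968×10⁶ m.
At r₁: circular v_c1 = √(μ/r₁) = 960.8 m/s; transfer-periapsis v_p = √[μ(2/r₁ − 1/a_t)] = 1150 m/s.
At r₂: circular v_c2 = √(μ/r₂) = 604.2 m/s; transfer-apoapsis v_a = √[μ(2/r₂ − 1/a_t)] = 454.9 m/s.
Δv₂ = v_c2 − v_a = 149.3 m/s.

Δv ≈ 149 m/s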